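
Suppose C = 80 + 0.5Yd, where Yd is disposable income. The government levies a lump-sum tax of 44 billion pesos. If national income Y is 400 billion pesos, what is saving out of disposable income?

Yd = Y − T = 400 − 44 = 356
C = 80 + 0.5(356) = 80 + 178 = 258
S = Yd − C = 356 − 258 = 98

S = 98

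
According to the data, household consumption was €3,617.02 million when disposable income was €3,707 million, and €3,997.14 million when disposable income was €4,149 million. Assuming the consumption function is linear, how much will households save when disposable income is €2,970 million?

MPC = (3997.14 − 3617.02)/(4149 − 3707) = 380.12/442 = 0.86
a = 3617.02 − 0.86(3707) = 3617.02 − 3188.02 = 429
C = 429 + 0.86(2970) = 2983.2
S = 2970 − 2983.2 = -13.2

S = -13.2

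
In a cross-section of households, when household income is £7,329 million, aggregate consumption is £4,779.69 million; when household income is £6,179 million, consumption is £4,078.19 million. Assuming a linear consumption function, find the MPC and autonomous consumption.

MPC = ΔC/ΔY = (4779.69 − 4078.19)/(7329 − 6179) = 701.5/1150 = 0.61
a = C − MPC·Y = 4078.19 − 0.61(6179) = 4078.19 − 3769.19 = 309

MPC = 0.61; a = 309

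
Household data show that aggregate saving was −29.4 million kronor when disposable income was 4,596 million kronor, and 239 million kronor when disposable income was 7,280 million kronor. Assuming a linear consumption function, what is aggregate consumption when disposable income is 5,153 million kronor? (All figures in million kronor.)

MPS = ΔS/ΔY = (239 − (-29.4))/(7280 − 4596) = 268.4/2684 = 0.1
MPC = 1 − MPS = 0.9
Autonomous saving = -29.4 − 0.1(4596) = -489, so a = 489
C = 489 + 0.9(5153) = 489 + 4637.7 = 5126.7

C = 5126.7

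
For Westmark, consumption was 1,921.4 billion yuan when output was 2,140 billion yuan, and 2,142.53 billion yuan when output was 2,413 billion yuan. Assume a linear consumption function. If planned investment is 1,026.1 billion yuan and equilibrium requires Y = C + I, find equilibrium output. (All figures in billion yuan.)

MPC = (2142.53 − 1921.4)/(2413 − 2140) = 221.13/273 = 0.81
a = 1921.4 − 0.81(2140) = 188
Equilibrium: Y = 188 + 0.81Y + 1026.1
0.19Y = 1214.1, so Y = 1214.1/0.19 = 6390

Y = 6390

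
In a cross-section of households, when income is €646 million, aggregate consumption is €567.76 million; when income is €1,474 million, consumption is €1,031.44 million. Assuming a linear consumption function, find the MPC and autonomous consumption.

MPC = ΔC/ΔY = (1031.44 − 567.76)/(1474 − 646) = 463.68/828 = 0.56
a = C − MPC·Y = 567.76 − 0.56(646) = 567.76 − 361.76 = 206

MPC = 0.56; a = 206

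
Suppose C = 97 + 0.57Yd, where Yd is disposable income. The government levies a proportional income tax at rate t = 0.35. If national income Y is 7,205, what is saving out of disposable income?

S = 1916.7975

Yd = (1 − 0.35)(7205) = 0.65(7205) = 4683.25
C = 97 + 0.57(4683.25) = 97 + 2669.4525 = 2766.4525
S = Yd − C = 4683.25 − 2766.4525 = 1916.7975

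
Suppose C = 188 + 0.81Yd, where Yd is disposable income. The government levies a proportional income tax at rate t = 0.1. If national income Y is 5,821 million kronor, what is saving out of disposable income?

S = 807.391

Yd = (1 − 0.1)(5821) = 0.9(5821) = 5238.9
C = 188 + 0.81(5238.9) = 188 + 4243.509 = 4431.509
S = Yd − C = 5238.9 − 4431.509 = 807.391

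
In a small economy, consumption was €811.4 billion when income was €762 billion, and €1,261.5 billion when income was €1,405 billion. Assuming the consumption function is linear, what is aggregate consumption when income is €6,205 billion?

C = 4621.5

MPC = (1261.5 − 811.4)/(1405 − 762) = 450.1/643 = 0.7
a = 811.4 − 0.7(762) = 811.4 − 533.4 = 278
C = 278 + 0.7(6205) = 278 + 4343.5 = 4621.5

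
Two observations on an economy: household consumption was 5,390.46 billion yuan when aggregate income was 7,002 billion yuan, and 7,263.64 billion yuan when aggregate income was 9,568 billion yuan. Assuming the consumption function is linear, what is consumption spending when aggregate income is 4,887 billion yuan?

C = 3846.51

MPC = (7263.64 − 5390.46)/(9568 − 7002) = 1873.18/2566 = 0.73
a = 5390.46 − 0.73(7002) = 5390.46 − 5111.46 = 279
C = 279 + 0.73(4887) = 279 + 3567.51 = 3846.51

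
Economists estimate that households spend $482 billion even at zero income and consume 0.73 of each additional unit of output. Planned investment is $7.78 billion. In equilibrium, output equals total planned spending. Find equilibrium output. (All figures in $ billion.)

Y = 1814

Y = C + I = 482 + 0.73Y + 7.78
Y − 0.73Y = 489.78
0.27Y = 489.78, so Y = 489.78/0.27 = 1814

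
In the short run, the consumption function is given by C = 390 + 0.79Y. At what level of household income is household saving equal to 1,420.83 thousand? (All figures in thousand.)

Y = 8623

S = Y − C = -390 + 0.21Y
-390 + 0.21Y = 1420.83, so 0.21Y = 1810.83 and Y = 8623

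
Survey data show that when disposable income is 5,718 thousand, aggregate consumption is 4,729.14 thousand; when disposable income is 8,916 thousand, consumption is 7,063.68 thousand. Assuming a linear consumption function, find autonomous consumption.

a = 555

MPC = ΔC/ΔY = (7063.68 − 4729.14)/(8916 − 5718) = 2334.54/3198 = 0.73
a = C − MPC·Y = 4729.14 − 0.73(5718) = 4729.14 − 4174.14 = 555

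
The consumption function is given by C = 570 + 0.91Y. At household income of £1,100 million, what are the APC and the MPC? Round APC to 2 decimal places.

MPC = 0.91 (the slope of the consumption function)
C = 570 + 0.91(1100) = 1571, so APC = 1571/1100 = 1.43

APC = 1.43; MPC = 0.91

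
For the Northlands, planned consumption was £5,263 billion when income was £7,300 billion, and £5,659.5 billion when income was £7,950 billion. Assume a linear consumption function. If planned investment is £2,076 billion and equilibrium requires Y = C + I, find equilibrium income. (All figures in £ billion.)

Y = 7400

MPC = (5659.5 − 5263)/(7950 − 7300) = 396.5/650 = 0.61
a = 5263 − 0.61(7300) = 810
Equilibrium: Y = 810 + 0.61Y + 2076
0.39Y = 2886, so Y = 2886/0.39 = 7400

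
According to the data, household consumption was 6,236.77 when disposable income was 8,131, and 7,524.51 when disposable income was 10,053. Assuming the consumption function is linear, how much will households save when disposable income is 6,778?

S = 1447.74

MPC = (7524.51 − 6236.77)/(10053 − 8131) = 1287.74/1922 = 0.67
a = 6236.77 − 0.67(8131) = 6236.77 − 5447.77 = 789
C = 789 + 0.67(6778) = 5330.26
S = 6778 − 5330.26 = 1447.74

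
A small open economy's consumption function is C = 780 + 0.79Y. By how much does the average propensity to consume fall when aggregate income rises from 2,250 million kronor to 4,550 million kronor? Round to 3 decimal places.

At Y = 2250: C = 780 + 0.79(2250) = 2557.5, APC = 2557.5/2250 = 1.1367
At Y = 4550: C = 4374.5, APC = 4374.5/4550 = 0.9614
Fall in APC = 1.1367 − 0.9614 = 0.1753 ≈ 0.175

ΔAPC = 0.175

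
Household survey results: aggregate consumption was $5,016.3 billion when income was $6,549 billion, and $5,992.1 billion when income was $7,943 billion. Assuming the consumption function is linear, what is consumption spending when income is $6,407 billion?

C = 4916.9

MPC = (5992.1 − 5016.3)/(7943 − 6549) = 975.8/1394 = 0.7
a = 5016.3 − 0.7(6549) = 5016.3 − 4584.3 = 432
C = 432 + 0.7(6407) = 432 + 4484.9 = 4916.9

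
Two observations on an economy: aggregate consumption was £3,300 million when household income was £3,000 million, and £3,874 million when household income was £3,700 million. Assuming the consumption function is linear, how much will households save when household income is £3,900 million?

S = -138

MPC = (3874 − 3300)/(3700 − 3000) = 574/700 = 0.82
a = 3300 − 0.82(3000) = 3300 − 2460 = 840
C = 840 + 0.82(3900) = 4038
S = 3900 − 4038 = -138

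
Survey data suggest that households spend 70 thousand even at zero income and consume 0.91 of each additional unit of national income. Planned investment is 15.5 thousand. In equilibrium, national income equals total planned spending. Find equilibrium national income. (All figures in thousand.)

Y = C + I = 70 + 0.91Y + 15.5
Y − 0.91Y = 85.5
0.09Y = 85.5, so Y = 85.5/0.09 = 950

Y = 950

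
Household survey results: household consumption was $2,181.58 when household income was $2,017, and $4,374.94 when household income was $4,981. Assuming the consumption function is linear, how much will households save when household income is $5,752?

S = 806.52

MPC = (4374.94 − 2181.58)/(4981 − 2017) = 2193.36/2964 = 0.74
a = 2181.58 − 0.74(2017) = 2181.58 − 1492.58 = 689
C = 689 + 0.74(5752) = 4945.48
S = 5752 − 4945.48 = 806.52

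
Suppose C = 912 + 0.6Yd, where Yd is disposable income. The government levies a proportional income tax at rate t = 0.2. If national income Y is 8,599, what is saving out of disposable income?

Yd = (1 − 0.2)(8599) = 0.8(8599) = 6879.2
C = 912 + 0.6(6879.2) = 912 + 4127.52 = 5039.52
S = Yd − C = 6879.2 − 5039.52 = 1839.68

S = 1839.68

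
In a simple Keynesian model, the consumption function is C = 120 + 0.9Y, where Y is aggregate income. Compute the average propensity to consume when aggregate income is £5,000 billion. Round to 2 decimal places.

APC = 0.92

C = 120 + 0.9(5000) = 4620
APC = C/Y = 4620/5000 = 0.92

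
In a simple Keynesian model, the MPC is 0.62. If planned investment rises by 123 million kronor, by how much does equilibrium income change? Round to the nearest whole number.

ΔY ≈ 324

The multiplier is 1/(1 − MPC) = 1/0.38.
ΔY = 123/0.38 = 323.68 ≈ 324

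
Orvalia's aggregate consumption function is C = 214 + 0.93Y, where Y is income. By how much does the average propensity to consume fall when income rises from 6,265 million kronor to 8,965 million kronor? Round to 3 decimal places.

At Y = 6265: C = 214 + 0.93(6265) = 6040.45, APC = 6040.45/6265 = 0.9642
At Y = 8965: C = 8551.45, APC = 8551.45/8965 = 0.9539
Fall in APC = 0.9642 − 0.9539 = 0.0103 ≈ 0.010

ΔAPC = 0.010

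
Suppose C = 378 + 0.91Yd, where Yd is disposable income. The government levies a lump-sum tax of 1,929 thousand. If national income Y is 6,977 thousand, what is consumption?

Yd = Y − T = 6977 − 1929 = 5048
C = 378 + 0.91(5048) = 378 + 4593.68 = 4971.68

C = 4971.68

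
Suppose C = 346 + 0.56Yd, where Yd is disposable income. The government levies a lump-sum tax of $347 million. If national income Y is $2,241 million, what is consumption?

Yd = Y − T = 2241 − 347 = 1894
C = 346 + 0.56(1894) = 346 + 1060.64 = 1406.64

C = 1406.64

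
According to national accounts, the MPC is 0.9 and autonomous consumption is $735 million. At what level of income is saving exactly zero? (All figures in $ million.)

At break-even, C = Y: 735 + 0.9Y = Y
0.1Y = 735, so Y = 735/0.1 = 7350

Y = 7350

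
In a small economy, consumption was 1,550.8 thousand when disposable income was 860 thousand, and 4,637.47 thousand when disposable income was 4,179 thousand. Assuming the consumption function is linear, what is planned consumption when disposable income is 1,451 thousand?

C = 2100.43

MPC = (4637.47 − 1550.8)/(4179 − 860) = 3086.67/3319 = 0.93
a = 1550.8 − 0.93(860) = 1550.8 − 799.8 = 751
C = 751 + 0.93(1451) = 751 + 1349.43 = 2100.43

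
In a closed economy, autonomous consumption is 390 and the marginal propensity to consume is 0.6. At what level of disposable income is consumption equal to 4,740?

Y = 7250

390 + 0.6Y = 4740
0.6Y = 4350, so Y = 4350/0.6 = 7250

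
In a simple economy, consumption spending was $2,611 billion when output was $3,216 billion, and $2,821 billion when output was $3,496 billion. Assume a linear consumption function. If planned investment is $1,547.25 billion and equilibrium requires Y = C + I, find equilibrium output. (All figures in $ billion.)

MPC = (2821 − 2611)/(3496 − 3216) = 210/280 = 0.75
a = 2611 − 0.75(3216) = 199
Equilibrium: Y = 199 + 0.75Y + 1547.25
0.25Y = 1746.25, so Y = 1746.25/0.25 = 6985

Y = 6985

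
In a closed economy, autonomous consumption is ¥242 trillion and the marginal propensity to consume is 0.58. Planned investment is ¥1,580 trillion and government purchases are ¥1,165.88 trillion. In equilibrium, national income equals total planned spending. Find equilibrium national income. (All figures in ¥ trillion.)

Y = C + I + G = 242 + 0.58Y + 1580 + 1165.88
Y − 0.58Y = 2987.88
0.42Y = 2987.88, so Y = 2987.88/0.42 = 7114

Y = 7114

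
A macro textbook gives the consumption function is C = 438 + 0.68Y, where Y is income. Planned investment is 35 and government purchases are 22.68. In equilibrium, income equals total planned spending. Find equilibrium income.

Y = C + I + G = 438 + 0.68Y + 35 + 22.68
Y − 0.68Y = 495.68
0.32Y = 495.68, so Y = 495.68/0.32 = 1549

Y = 1549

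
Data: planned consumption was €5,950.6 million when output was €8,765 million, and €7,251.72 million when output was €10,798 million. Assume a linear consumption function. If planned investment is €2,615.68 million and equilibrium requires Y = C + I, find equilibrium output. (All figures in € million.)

Y = 8213

MPC = (7251.72 − 5950.6)/(10798 − 8765) = 1301.12/2033 = 0.64
a = 5950.6 − 0.64(8765) = 341
Equilibrium: Y = 341 + 0.64Y + 2615.68
0.36Y = 2956.68, so Y = 2956.68/0.36 = 8213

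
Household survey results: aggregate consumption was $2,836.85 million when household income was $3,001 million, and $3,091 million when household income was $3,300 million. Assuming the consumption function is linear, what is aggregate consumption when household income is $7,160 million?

C = 6372

MPC = (3091 − 2836.85)/(3300 − 3001) = 254.15/299 = 0.85
a = 2836.85 − 0.85(3001) = 2836.85 − 2550.85 = 286
C = 286 + 0.85(7160) = 286 + 6086 = 6372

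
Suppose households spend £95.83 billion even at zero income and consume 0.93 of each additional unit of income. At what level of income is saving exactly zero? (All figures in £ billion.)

At break-even, C = Y: 95.83 + 0.93Y = Y
0.07Y = 95.83, so Y = 95.83/0.07 = 1369

Y = 1369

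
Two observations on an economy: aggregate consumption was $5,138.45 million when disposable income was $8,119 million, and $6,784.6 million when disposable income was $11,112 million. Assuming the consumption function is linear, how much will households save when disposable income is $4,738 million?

S = 1459.1

MPC = (6784.6 − 5138.45)/(11112 − 8119) = 1646.15/2993 = 0.55
a = 5138.45 − 0.55(8119) = 5138.45 − 4465.45 = 673
C = 673 + 0.55(4738) = 3278.9
S = 4738 − 3278.9 = 1459.1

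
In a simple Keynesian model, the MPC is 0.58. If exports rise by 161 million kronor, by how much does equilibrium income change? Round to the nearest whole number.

The multiplier is 1/(1 − MPC) = 1/0.42.
ΔY = 161/0.42 = 383.33 ≈ 383

ΔY ≈ 383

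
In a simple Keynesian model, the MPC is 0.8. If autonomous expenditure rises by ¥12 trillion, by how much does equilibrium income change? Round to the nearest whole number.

The multiplier is 1/(1 − MPC) = 1/0.2.
ΔY = 12/0.2 = 60.00 ≈ 60

ΔY ≈ 60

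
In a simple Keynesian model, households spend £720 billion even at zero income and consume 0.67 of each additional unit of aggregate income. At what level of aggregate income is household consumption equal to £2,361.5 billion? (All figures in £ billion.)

Y = 2450

720 + 0.67Y = 2361.5
0.67Y = 1641.5, so Y = 1641.5/0.67 = 2450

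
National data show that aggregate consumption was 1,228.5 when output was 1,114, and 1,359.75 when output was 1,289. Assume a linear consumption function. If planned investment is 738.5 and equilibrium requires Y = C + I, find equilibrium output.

MPC = (1359.75 − 1228.5)/(1289 − 1114) = 131.25/175 = 0.75
a = 1228.5 − 0.75(1114) = 393
Equilibrium: Y = 393 + 0.75Y + 738.5
0.25Y = 1131.5, so Y = 1131.5/0.25 = 4526

Y = 4526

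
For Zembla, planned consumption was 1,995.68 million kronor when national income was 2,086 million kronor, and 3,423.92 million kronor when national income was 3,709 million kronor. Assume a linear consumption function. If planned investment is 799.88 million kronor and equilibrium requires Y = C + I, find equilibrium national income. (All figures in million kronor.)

MPC = (3423.92 − 1995.68)/(3709 − 2086) = 1428.24/1623 = 0.88
a = 1995.68 − 0.88(2086) = 160
Equilibrium: Y = 160 + 0.88Y + 799.88
0.12Y = 959.88, so Y = 959.88/0.12 = 7999

Y = 7999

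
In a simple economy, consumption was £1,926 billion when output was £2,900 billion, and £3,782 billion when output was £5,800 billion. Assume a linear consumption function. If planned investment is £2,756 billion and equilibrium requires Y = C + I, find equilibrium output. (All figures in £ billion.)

MPC = (3782 − 1926)/(5800 − 2900) = 1856/2900 = 0.64
a = 1926 − 0.64(2900) = 70
Equilibrium: Y = 70 + 0.64Y + 2756
0.36Y = 2826, so Y = 2826/0.36 = 7850

Y = 7850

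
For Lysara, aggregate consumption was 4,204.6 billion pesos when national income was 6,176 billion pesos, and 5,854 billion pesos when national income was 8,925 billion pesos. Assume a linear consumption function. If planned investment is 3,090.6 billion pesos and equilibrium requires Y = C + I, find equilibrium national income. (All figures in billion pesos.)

MPC = (5854 − 4204.6)/(8925 − 6176) = 1649.4/2749 = 0.6
a = 4204.6 − 0.6(6176) = 499
Equilibrium: Y = 499 + 0.6Y + 3090.6
0.4Y = 3589.6, so Y = 3589.6/0.4 = 8974

Y = 8974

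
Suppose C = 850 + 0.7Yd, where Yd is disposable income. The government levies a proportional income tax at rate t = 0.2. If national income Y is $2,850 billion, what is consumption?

C = 2446

Yd = (1 − 0.2)(2850) = 0.8(2850) = 2280
C = 850 + 0.7(2280) = 850 + 1596 = 2446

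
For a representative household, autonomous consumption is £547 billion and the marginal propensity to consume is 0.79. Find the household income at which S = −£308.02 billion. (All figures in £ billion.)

S = Y − C = -547 + 0.21Y
-547 + 0.21Y = -308.02, so 0.21Y = 238.98 and Y = 1138

Y = 1138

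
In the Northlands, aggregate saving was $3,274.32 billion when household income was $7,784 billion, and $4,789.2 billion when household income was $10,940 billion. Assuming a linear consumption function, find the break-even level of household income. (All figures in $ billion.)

MPS = ΔS/ΔY = (4789.2 − 3274.32)/(10940 − 7784) = 1514.88/3156 = 0.48
MPC = 1 − MPS = 0.52
From S(7784) = 3274.32: −a + 0.48(7784) = 3274.32, so a = 3736.32 − 3274.32 = 462
Break-even (S = 0): Y = a/MPS = 462/0.48 = 962.5

Y = 962.5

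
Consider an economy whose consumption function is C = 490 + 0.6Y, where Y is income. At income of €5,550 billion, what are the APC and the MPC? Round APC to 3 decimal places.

APC = 0.688; MPC = 0.6

MPC = 0.6 (the slope of the consumption function)
C = 490 + 0.6(5550) = 3820, so APC = 3820/5550 = 0.688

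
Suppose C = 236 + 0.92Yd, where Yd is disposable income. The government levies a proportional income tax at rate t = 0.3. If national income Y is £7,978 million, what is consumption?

C = 5373.832

Yd = (1 − 0.3)(7978) = 0.7(7978) = 5584.6
C = 236 + 0.92(5584.6) = 236 + 5137.832 = 5373.832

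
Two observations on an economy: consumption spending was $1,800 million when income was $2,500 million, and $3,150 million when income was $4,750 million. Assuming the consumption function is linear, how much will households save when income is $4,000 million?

MPC = (3150 − 1800)/(4750 − 2500) = 1350/2250 = 0.6
a = 1800 − 0.6(2500) = 1800 − 1500 = 300
C = 300 + 0.6(4000) = 2700
S = 4000 − 2700 = 1300

S = 1300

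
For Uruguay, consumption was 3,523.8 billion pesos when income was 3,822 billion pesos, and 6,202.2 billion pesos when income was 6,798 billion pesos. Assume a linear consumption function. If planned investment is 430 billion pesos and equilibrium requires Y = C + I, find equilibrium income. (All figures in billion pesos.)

MPC = (6202.2 − 3523.8)/(6798 − 3822) = 2678.4/2976 = 0.9
a = 3523.8 − 0.9(3822) = 84
Equilibrium: Y = 84 + 0.9Y + 430
0.1Y = 514, so Y = 514/0.1 = 5140

Y = 5140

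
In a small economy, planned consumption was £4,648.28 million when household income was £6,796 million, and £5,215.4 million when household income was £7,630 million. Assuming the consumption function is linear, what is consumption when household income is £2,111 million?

C = 1462.48

MPC = (5215.4 − 4648.28)/(7630 − 6796) = 567.12/834 = 0.68
a = 4648.28 − 0.68(6796) = 4648.28 − 4621.28 = 27
C = 27 + 0.68(2111) = 27 + 1435.48 = 1462.48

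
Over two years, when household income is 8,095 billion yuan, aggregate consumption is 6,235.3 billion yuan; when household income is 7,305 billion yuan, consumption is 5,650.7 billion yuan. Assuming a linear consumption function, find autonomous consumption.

a = 245

MPC = ΔC/ΔY = (6235.3 − 5650.7)/(8095 − 7305) = 584.6/790 = 0.74
a = C − MPC·Y = 5650.7 − 0.74(7305) = 5650.7 − 5405.7 = 245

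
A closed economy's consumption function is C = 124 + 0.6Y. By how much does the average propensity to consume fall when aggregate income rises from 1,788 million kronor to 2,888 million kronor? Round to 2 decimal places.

ΔAPC = 0.03

At Y = 1788: C = 124 + 0.6(1788) = 1196.8, APC = 1196.8/1788 = 0.669
At Y = 2888: C = 1856.8, APC = 1856.8/2888 = 0.643
Fall in APC = 0.669 − 0.643 = 0.026 ≈ 0.03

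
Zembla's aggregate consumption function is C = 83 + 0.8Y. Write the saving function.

S = Y − C = Y − (83 + 0.8Y) = -83 + (1 − 0.8)Y

S = -83 + 0.2Y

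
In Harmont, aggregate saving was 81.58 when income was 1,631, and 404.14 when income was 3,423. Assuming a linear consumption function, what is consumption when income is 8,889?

MPS = ΔS/ΔY = (404.14 − 81.58)/(3423 − 1631) = 322.56/1792 = 0.18
MPC = 1 − MPS = 0.82
Autonomous saving = 81.58 − 0.18(1631) = -212, so a = 212
C = 212 + 0.82(8889) = 212 + 7288.98 = 7500.98

C = 7500.98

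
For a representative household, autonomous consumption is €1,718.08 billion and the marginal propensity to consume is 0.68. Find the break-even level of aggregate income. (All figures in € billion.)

At break-even, C = Y: 1718.08 + 0.68Y = Y
0.32Y = 1718.08, so Y = 1718.08/0.32 = 5369

Y = 5369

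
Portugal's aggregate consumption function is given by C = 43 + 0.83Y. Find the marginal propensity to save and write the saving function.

MPS = 0.17; S = -43 + 0.17Y

MPS = 1 − MPC = 1 − 0.83 = 0.17
S = Y − C = -43 + 0.17Y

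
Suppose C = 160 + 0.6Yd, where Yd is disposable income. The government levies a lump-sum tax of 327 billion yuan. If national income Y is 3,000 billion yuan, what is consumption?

C = 1763.8

Yd = Y − T = 3000 − 327 = 2673
C = 160 + 0.6(2673) = 160 + 1603.8 = 1763.8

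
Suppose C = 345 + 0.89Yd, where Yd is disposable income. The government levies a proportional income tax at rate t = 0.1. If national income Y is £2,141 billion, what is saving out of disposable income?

S = -133.041

Yd = (1 − 0.1)(2141) = 0.9(2141) = 1926.9
C = 345 + 0.89(1926.9) = 345 + 1714.941 = 2059.941
S = Yd − C = 1926.9 − 2059.941 = -133.041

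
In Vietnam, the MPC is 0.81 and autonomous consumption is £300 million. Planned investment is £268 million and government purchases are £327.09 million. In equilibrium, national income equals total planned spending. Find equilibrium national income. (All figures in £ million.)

Y = C + I + G = 300 + 0.81Y + 268 + 327.09
Y − 0.81Y = 895.09
0.19Y = 895.09, so Y = 895.09/0.19 = 4711

Y = 4711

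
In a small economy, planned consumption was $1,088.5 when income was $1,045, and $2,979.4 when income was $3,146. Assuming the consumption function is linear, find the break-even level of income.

MPC = (2979.4 − 1088.5)/(3146 − 1045) = 1890.9/2101 = 0.9
a = 1088.5 − 0.9(1045) = 1088.5 − 940.5 = 148
Break-even: Y = a/(1−MPC) = 148/0.1 = 1480

Y = 1480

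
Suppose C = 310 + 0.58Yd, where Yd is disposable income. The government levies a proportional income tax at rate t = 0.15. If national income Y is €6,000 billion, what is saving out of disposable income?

S = 1832

Yd = (1 − 0.15)(6000) = 0.85(6000) = 5100
C = 310 + 0.58(5100) = 310 + 2958 = 3268
S = Yd − C = 5100 − 3268 = 1832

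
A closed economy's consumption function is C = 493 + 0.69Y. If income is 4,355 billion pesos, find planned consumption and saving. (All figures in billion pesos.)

C = 493 + 0.69(4355) = 493 + 3004.95 = 3497.95
S = Y − C = 4355 − 3497.95 = 857.05

C = 3497.95; S = 857.05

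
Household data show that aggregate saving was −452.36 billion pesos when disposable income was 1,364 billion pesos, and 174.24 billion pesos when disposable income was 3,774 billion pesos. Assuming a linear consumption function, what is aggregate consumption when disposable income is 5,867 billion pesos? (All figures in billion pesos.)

C = 5148.58

MPS = ΔS/ΔY = (174.24 − (-452.36))/(3774 − 1364) = 626.6/2410 = 0.26
MPC = 1 − MPS = 0.74
Autonomous saving = -452.36 − 0.26(1364) = -807, so a = 807
C = 807 + 0.74(5867) = 807 + 4341.58 = 5148.58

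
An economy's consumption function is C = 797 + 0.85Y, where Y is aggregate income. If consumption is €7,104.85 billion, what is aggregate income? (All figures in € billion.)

Y = 7421

797 + 0.85Y = 7104.85
0.85Y = 6307.85, so Y = 6307.85/0.85 = 7421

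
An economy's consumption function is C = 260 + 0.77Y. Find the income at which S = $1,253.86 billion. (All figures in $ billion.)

S = Y − C = -260 + 0.23Y
-260 + 0.23Y = 1253.86, so 0.23Y = 1513.86 and Y = 6582

Y = 6582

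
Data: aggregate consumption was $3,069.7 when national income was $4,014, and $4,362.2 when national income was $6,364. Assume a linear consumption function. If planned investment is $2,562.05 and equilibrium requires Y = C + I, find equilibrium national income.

MPC = (4362.2 − 3069.7)/(6364 − 4014) = 1292.5/2350 = 0.55
a = 3069.7 − 0.55(4014) = 862
Equilibrium: Y = 862 + 0.55Y + 2562.05
0.45Y = 3424.05, so Y = 3424.05/0.45 = 7609

Y = 7609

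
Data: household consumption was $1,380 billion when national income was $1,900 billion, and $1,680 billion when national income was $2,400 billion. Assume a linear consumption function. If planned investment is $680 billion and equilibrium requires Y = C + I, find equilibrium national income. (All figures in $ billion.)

MPC = (1680 − 1380)/(2400 − 1900) = 300/500 = 0.6
a = 1380 − 0.6(1900) = 240
Equilibrium: Y = 240 + 0.6Y + 680
0.4Y = 920, so Y = 920/0.4 = 2300

Y = 2300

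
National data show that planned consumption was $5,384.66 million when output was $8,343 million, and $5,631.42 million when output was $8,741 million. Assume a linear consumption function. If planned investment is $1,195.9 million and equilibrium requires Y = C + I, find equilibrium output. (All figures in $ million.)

Y = 3705

MPC = (5631.42 − 5384.66)/(8741 − 8343) = 246.76/398 = 0.62
a = 5384.66 − 0.62(8343) = 212
Equilibrium: Y = 212 + 0.62Y + 1195.9
0.38Y = 1407.9, so Y = 1407.9/0.38 = 3705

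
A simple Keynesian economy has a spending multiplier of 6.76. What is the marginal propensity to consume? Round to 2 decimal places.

k = 1/(1 − MPC), so 1 − MPC = 1/k = 1/6.76 = 0.1479
MPC = 1 − 0.1479 = 0.85

MPC = 0.85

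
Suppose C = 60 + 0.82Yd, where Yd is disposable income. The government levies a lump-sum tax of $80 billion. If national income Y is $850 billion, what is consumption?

Yd = Y − T = 850 − 80 = 770
C = 60 + 0.82(770) = 60 + 631.4 = 691.4

C = 691.4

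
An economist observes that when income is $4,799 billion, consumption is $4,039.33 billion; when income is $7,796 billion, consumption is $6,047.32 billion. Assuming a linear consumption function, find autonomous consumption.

MPC = ΔC/ΔY = (6047.32 − 4039.33)/(7796 − 4799) = 2007.99/2997 = 0.67
a = C − MPC·Y = 4039.33 − 0.67(4799) = 4039.33 − 3215.33 = 824

a = 824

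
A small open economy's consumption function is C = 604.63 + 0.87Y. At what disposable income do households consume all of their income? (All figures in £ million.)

At break-even, C = Y: 604.63 + 0.87Y = Y
0.13Y = 604.63, so Y = 604.63/0.13 = 4651

Y = 4651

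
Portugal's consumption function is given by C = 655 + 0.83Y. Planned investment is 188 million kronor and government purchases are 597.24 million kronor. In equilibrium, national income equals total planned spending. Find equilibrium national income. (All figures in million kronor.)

Y = C + I + G = 655 + 0.83Y + 188 + 597.24
Y − 0.83Y = 1440.24
0.17Y = 1440.24, so Y = 1440.24/0.17 = 8472

Y = 8472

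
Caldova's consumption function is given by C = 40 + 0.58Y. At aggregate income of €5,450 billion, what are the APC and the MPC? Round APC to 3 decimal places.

APC = 0.587; MPC = 0.58

MPC = 0.58 (the slope of the consumption function)
C = 40 + 0.58(5450) = 3201, so APC = 3201/5450 = 0.587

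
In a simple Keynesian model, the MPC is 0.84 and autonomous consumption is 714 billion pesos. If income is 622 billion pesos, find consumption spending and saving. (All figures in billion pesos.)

C = 714 + 0.84(622) = 714 + 522.48 = 1236.48
S = Y − C = 622 − 1236.48 = -614.48

C = 1236.48; S = -614.48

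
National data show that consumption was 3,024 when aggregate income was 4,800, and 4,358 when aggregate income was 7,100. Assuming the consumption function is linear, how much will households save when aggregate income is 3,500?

MPC = (4358 − 3024)/(7100 − 4800) = 1334/2300 = 0.58
a = 3024 − 0.58(4800) = 3024 − 2784 = 240
C = 240 + 0.58(3500) = 2270
S = 3500 − 2270 = 1230

S = 1230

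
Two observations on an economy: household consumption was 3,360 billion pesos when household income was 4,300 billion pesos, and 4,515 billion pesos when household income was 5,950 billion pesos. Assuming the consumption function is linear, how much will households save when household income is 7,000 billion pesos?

S = 1750

MPC = (4515 − 3360)/(5950 − 4300) = 1155/1650 = 0.7
a = 3360 − 0.7(4300) = 3360 − 3010 = 350
C = 350 + 0.7(7000) = 5250
S = 7000 − 5250 = 1750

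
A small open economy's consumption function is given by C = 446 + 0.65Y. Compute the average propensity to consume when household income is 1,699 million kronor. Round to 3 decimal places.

C = 446 + 0.65(1699) = 1550.35
APC = C/Y = 1550.35/1699 = 0.913

APC = 0.913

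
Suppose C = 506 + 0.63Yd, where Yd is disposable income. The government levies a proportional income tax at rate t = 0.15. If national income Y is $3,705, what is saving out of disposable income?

S = 659.2225

Yd = (1 − 0.15)(3705) = 0.85(3705) = 3149.25
C = 506 + 0.63(3149.25) = 506 + 1984.0275 = 2490.0275
S = Yd − C = 3149.25 − 2490.0275 = 659.2225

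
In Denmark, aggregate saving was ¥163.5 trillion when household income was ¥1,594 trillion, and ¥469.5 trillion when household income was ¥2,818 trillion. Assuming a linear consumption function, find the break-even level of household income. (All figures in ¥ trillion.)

Y = 940

MPS = ΔS/ΔY = (469.5 − 163.5)/(2818 − 1594) = 306/1224 = 0.25
MPC = 1 − MPS = 0.75
From S(1594) = 163.5: −a + 0.25(1594) = 163.5, so a = 398.5 − 163.5 = 235
Break-even (S = 0): Y = a/MPS = 235/0.25 = 940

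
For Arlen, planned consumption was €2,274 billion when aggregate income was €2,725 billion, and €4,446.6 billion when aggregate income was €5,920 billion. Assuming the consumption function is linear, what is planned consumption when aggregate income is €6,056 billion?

MPC = (4446.6 − 2274)/(5920 − 2725) = 2172.6/3195 = 0.68
a = 2274 − 0.68(2725) = 2274 − 1853 = 421
C = 421 + 0.68(6056) = 421 + 4118.08 = 4539.08

C = 4539.08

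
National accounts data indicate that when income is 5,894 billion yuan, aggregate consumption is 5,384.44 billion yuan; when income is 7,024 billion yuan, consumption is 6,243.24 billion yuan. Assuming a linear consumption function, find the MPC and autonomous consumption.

MPC = 0.76; a = 905

MPC = ΔC/ΔY = (6243.24 − 5384.44)/(7024 − 5894) = 858.8/1130 = 0.76
a = C − MPC·Y = 5384.44 − 0.76(5894) = 5384.44 − 4479.44 = 905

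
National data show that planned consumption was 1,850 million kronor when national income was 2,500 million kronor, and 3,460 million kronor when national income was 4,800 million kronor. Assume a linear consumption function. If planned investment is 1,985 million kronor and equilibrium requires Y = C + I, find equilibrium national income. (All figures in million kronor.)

Y = 6950

MPC = (3460 − 1850)/(4800 − 2500) = 1610/2300 = 0.7
a = 1850 − 0.7(2500) = 100
Equilibrium: Y = 100 + 0.7Y + 1985
0.3Y = 2085, so Y = 2085/0.3 = 6950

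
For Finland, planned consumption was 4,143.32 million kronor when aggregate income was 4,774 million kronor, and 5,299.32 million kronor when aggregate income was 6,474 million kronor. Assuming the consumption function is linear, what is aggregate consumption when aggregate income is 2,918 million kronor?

MPC = (5299.32 − 4143.32)/(6474 − 4774) = 1156/1700 = 0.68
a = 4143.32 − 0.68(4774) = 4143.32 − 3246.32 = 897
C = 897 + 0.68(2918) = 897 + 1984.24 = 2881.24

C = 2881.24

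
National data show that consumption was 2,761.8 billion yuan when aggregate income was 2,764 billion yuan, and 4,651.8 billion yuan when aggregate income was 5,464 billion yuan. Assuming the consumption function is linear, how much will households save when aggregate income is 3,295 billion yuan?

S = 161.5

MPC = (4651.8 − 2761.8)/(5464 − 2764) = 1890/2700 = 0.7
a = 2761.8 − 0.7(2764) = 2761.8 − 1934.8 = 827
C = 827 + 0.7(3295) = 3133.5
S = 3295 − 3133.5 = 161.5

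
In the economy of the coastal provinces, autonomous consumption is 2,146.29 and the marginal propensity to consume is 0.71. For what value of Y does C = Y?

At break-even, C = Y: 2146.29 + 0.71Y = Y
0.29Y = 2146.29, so Y = 2146.29/0.29 = 7401

Y = 7401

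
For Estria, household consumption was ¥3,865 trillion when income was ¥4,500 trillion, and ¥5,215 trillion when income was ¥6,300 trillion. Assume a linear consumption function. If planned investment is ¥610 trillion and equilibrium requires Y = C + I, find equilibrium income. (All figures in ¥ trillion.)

Y = 4400

MPC = (5215 − 3865)/(6300 − 4500) = 1350/1800 = 0.75
a = 3865 − 0.75(4500) = 490
Equilibrium: Y = 490 + 0.75Y + 610
0.25Y = 1100, so Y = 1100/0.25 = 4400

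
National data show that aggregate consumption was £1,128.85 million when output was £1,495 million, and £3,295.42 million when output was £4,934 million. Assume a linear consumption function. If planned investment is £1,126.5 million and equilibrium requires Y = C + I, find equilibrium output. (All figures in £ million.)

MPC = (3295.42 − 1128.85)/(4934 − 1495) = 2166.57/3439 = 0.63
a = 1128.85 − 0.63(1495) = 187
Equilibrium: Y = 187 + 0.63Y + 1126.5
0.37Y = 1313.5, so Y = 1313.5/0.37 = 3550

Y = 3550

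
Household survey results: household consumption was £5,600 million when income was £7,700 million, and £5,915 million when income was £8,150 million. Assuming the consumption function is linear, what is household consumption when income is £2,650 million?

MPC = (5915 − 5600)/(8150 − 7700) = 315/450 = 0.7
a = 5600 − 0.7(7700) = 5600 − 5390 = 210
C = 210 + 0.7(2650) = 210 + 1855 = 2065

C = 2065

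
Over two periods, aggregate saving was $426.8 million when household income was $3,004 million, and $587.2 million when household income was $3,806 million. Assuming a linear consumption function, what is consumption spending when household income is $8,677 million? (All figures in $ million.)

MPS = ΔS/ΔY = (587.2 − 426.8)/(3806 − 3004) = 160.4/802 = 0.2
MPC = 1 − MPS = 0.8
Autonomous saving = 426.8 − 0.2(3004) = -174, so a = 174
C = 174 + 0.8(8677) = 174 + 6941.6 = 7115.6

C = 7115.6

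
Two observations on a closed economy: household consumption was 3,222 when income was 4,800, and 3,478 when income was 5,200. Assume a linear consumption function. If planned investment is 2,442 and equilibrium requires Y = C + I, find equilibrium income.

Y = 7200

MPC = (3478 − 3222)/(5200 − 4800) = 256/400 = 0.64
a = 3222 − 0.64(4800) = 150
Equilibrium: Y = 150 + 0.64Y + 2442
0.36Y = 2592, so Y = 2592/0.36 = 7200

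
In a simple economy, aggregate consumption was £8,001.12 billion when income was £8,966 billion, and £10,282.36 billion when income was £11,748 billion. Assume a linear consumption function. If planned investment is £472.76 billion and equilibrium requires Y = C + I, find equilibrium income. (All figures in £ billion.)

Y = 6232

MPC = (10282.36 − 8001.12)/(11748 − 8966) = 2281.24/2782 = 0.82
a = 8001.12 − 0.82(8966) = 649
Equilibrium: Y = 649 + 0.82Y + 472.76
0.18Y = 1121.76, so Y = 1121.76/0.18 = 6232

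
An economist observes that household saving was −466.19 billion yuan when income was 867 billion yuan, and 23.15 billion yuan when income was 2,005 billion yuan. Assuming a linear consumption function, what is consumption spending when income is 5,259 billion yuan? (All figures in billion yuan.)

C = 3836.63

MPS = ΔS/ΔY = (23.15 − (-466.19))/(2005 − 867) = 489.34/1138 = 0.43
MPC = 1 − MPS = 0.57
Autonomous saving = -466.19 − 0.43(867) = -839, so a = 839
C = 839 + 0.57(5259) = 839 + 2997.63 = 3836.63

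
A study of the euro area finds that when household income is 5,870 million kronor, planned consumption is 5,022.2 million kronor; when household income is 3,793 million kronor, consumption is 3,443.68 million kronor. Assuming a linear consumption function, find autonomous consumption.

MPC = ΔC/ΔY = (5022.2 − 3443.68)/(5870 − 3793) = 1578.52/2077 = 0.76
a = C − MPC·Y = 3443.68 − 0.76(3793) = 3443.68 − 2882.68 = 561

a = 561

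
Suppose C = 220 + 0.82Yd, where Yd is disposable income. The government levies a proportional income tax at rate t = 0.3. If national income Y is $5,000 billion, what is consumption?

Yd = (1 − 0.3)(5000) = 0.7(5000) = 3500
C = 220 + 0.82(3500) = 220 + 2870 = 3090

C = 3090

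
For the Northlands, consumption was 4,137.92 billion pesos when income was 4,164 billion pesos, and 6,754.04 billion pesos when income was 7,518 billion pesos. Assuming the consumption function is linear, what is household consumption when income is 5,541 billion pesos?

MPC = (6754.04 − 4137.92)/(7518 − 4164) = 2616.12/3354 = 0.78
a = 4137.92 − 0.78(4164) = 4137.92 − 3247.92 = 890
C = 890 + 0.78(5541) = 890 + 4321.98 = 5211.98

C = 5211.98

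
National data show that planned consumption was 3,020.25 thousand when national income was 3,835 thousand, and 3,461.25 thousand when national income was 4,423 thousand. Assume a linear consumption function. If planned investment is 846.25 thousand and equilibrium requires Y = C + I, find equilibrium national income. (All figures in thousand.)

MPC = (3461.25 − 3020.25)/(4423 − 3835) = 441/588 = 0.75
a = 3020.25 − 0.75(3835) = 144
Equilibrium: Y = 144 + 0.75Y + 846.25
0.25Y = 990.25, so Y = 990.25/0.25 = 3961

Y = 3961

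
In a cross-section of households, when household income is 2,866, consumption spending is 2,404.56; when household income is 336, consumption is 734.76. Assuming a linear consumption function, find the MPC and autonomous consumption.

MPC = 0.66; a = 513

MPC = ΔC/ΔY = (2404.56 − 734.76)/(2866 − 336) = 1669.8/2530 = 0.66
a = C − MPC·Y = 734.76 − 0.66(336) = 734.76 − 221.76 = 513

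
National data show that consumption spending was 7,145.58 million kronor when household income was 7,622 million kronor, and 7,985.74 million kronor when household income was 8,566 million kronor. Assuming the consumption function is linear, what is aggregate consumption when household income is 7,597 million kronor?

C = 7123.33

MPC = (7985.74 − 7145.58)/(8566 − 7622) = 840.16/944 = 0.89
a = 7145.58 − 0.89(7622) = 7145.58 − 6783.58 = 362
C = 362 + 0.89(7597) = 362 + 6761.33 = 7123.33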